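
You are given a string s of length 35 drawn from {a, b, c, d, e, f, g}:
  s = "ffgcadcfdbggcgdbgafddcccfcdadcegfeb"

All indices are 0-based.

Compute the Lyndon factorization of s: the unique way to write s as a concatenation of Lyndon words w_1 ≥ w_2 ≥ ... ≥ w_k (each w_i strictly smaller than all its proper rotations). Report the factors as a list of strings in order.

emit factor 1: 'ffg' (i=0, period=3)
emit factor 2: 'c' (i=3, period=1)
emit factor 3: 'adcfdbggcgdbgafddcccfcd' (i=4, period=23)
emit factor 4: 'adcegfeb' (i=27, period=8)

["ffg", "c", "adcfdbggcgdbgafddcccfcd", "adcegfeb"]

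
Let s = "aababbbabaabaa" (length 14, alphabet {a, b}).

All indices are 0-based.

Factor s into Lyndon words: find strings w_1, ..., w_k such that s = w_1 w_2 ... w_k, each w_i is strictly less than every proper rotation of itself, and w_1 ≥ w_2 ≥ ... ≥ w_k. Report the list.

emit factor 1: 'aababbbab' (i=0, period=9)
emit factor 2: 'aab' (i=9, period=3)
emit factor 3: 'a' (i=12, period=1)
emit factor 4: 'a' (i=13, period=1)

["aababbbab", "aab", "a", "a"]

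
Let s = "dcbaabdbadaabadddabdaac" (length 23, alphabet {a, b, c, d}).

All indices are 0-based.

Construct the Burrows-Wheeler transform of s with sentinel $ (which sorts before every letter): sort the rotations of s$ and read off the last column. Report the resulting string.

cdbdadaabbcdaaaadabdb$da

rank  rotation                  last
    0  $dcbaabdbadaabadddabdaac  c
    1  aabadddabdaac$dcbaabdbad  d
    2  aabdbadaabadddabdaac$dcb  b
    3  aac$dcbaabdbadaabadddabd  d
    4  abadddabdaac$dcbaabdbada  a
    5  abdaac$dcbaabdbadaabaddd  d
    6  abdbadaabadddabdaac$dcba  a
    7  ac$dcbaabdbadaabadddabda  a
    8  adaabadddabdaac$dcbaabdb  b
    9  adddabdaac$dcbaabdbadaab  b
   10  baabdbadaabadddabdaac$dc  c
   11  badaabadddabdaac$dcbaabd  d
   12  badddabdaac$dcbaabdbadaa  a
   13  bdaac$dcbaabdbadaabaddda  a
   14  bdbadaabadddabdaac$dcbaa  a
   15  c$dcbaabdbadaabadddabdaa  a
   16  cbaabdbadaabadddabdaac$d  d
   17  daabadddabdaac$dcbaabdba  a
   18  daac$dcbaabdbadaabadddab  b
   19  dabdaac$dcbaabdbadaabadd  d
   20  dbadaabadddabdaac$dcbaab  b
   21  dcbaabdbadaabadddabdaac$  $
   22  ddabdaac$dcbaabdbadaabad  d
   23  dddabdaac$dcbaabdbadaaba  a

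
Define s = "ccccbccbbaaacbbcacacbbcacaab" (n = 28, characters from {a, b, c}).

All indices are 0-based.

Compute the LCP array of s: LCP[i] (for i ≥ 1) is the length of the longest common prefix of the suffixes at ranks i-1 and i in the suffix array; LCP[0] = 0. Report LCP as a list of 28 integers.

sorted suffixes:
  #0 SA[0]=9  'aaacbbcacacbbcacaab'
  #1 SA[1]=25  'aab'
  #2 SA[2]=10  'aacbbcacacbbcacaab'
  #3 SA[3]=26  'ab'
  #4 SA[4]=23  'acaab'
  #5 SA[5]=16  'acacbbcacaab'
  #6 SA[6]=18  'acbbcacaab'
  #7 SA[7]=11  'acbbcacacbbcacaab'
  #8 SA[8]=27  'b'
  #9 SA[9]=8  'baaacbbcacacbbcacaab'
  #10 SA[10]=7  'bbaaacbbcacacbbcacaab'
  #11 SA[11]=20  'bbcacaab'
  #12 SA[12]=13  'bbcacacbbcacaab'
  #13 SA[13]=21  'bcacaab'
  #14 SA[14]=14  'bcacacbbcacaab'
  #15 SA[15]=4  'bccbbaaacbbcacacbbcacaab'
  #16 SA[16]=24  'caab'
  #17 SA[17]=22  'cacaab'
  #18 SA[18]=15  'cacacbbcacaab'
  #19 SA[19]=17  'cacbbcacaab'
  #20 SA[20]=6  'cbbaaacbbcacacbbcacaab'
  #21 SA[21]=19  'cbbcacaab'
  #22 SA[22]=12  'cbbcacacbbcacaab'
  #23 SA[23]=3  'cbccbbaaacbbcacacbbcacaab'
  #24 SA[24]=5  'ccbbaaacbbcacacbbcacaab'
  #25 SA[25]=2  'ccbccbbaaacbbcacacbbcacaab'
  #26 SA[26]=1  'cccbccbbaaacbbcacacbbcacaab'
  #27 SA[27]=0  'ccccbccbbaaacbbcacacbbcacaab'

SA = [9, 25, 10, 26, 23, 16, 18, 11, 27, 8, 7, 20, 13, 21, 14, 4, 24, 22, 15, 17, 6, 19, 12, 3, 5, 2, 1, 0]
rank  pair      lcp
   1  s[9:],s[25:]  2  'aa'
   2  s[25:],s[10:]  2  'aa'
   3  s[10:],s[26:]  1  'a'
   4  s[26:],s[23:]  1  'a'
   5  s[23:],s[16:]  3  'aca'
   6  s[16:],s[18:]  2  'ac'
   7  s[18:],s[11:]  8  'acbbcaca'
   8  s[11:],s[27:]  0  ''
   9  s[27:],s[8:]  1  'b'
  10  s[8:],s[7:]  1  'b'
  11  s[7:],s[20:]  2  'bb'
  12  s[20:],s[13:]  6  'bbcaca'
  13  s[13:],s[21:]  1  'b'
  14  s[21:],s[14:]  5  'bcaca'
  15  s[14:],s[4:]  2  'bc'
  16  s[4:],s[24:]  0  ''
  17  s[24:],s[22:]  2  'ca'
  18  s[22:],s[15:]  4  'caca'
  19  s[15:],s[17:]  3  'cac'
  20  s[17:],s[6:]  1  'c'
  21  s[6:],s[19:]  3  'cbb'
  22  s[19:],s[12:]  7  'cbbcaca'
  23  s[12:],s[3:]  2  'cb'
  24  s[3:],s[5:]  1  'c'
  25  s[5:],s[2:]  3  'ccb'
  26  s[2:],s[1:]  2  'cc'
  27  s[1:],s[0:]  3  'ccc'

[0, 2, 2, 1, 1, 3, 2, 8, 0, 1, 1, 2, 6, 1, 5, 2, 0, 2, 4, 3, 1, 3, 7, 2, 1, 3, 2, 3]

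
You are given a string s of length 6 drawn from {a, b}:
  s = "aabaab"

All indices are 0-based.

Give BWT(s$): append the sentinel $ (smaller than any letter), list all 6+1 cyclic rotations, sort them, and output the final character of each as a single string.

bb$aaaa

rank  rotation last
    0  $aabaab  b
    1  aab$aab  b
    2  aabaab$  $
    3  ab$aaba  a
    4  abaab$a  a
    5  b$aabaa  a
    6  baab$aa  a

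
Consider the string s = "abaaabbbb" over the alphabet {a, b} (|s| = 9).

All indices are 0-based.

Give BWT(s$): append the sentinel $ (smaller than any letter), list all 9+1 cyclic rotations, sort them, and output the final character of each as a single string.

bba$ababba

rank  rotation    last
    0  $abaaabbbb  b
    1  aaabbbb$ab  b
    2  aabbbb$aba  a
    3  abaaabbbb$  $
    4  abbbb$abaa  a
    5  b$abaaabbb  b
    6  baaabbbb$a  a
    7  bb$abaaabb  b
    8  bbb$abaaab  b
    9  bbbb$abaaa  a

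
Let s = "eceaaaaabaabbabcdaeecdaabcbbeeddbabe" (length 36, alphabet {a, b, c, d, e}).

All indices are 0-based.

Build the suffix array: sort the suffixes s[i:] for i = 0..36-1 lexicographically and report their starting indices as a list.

rank | idx | suffix
   0 |   3 | aaaaabaabbabcdaeecdaabcbbeeddbabe
   1 |   4 | aaaabaabbabcdaeecdaabcbbeeddbabe
   2 |   5 | aaabaabbabcdaeecdaabcbbeeddbabe
   3 |   6 | aabaabbabcdaeecdaabcbbeeddbabe
   4 |   9 | aabbabcdaeecdaabcbbeeddbabe
   5 |  22 | aabcbbeeddbabe
   6 |   7 | abaabbabcdaeecdaabcbbeeddbabe
   7 |  10 | abbabcdaeecdaabcbbeeddbabe
   8 |  23 | abcbbeeddbabe
   9 |  13 | abcdaeecdaabcbbeeddbabe
  10 |  33 | abe
  11 |  17 | aeecdaabcbbeeddbabe
  12 |   8 | baabbabcdaeecdaabcbbeeddbabe
  13 |  12 | babcdaeecdaabcbbeeddbabe
  14 |  32 | babe
  15 |  11 | bbabcdaeecdaabcbbeeddbabe
  16 |  26 | bbeeddbabe
  17 |  24 | bcbbeeddbabe
  18 |  14 | bcdaeecdaabcbbeeddbabe
  19 |  34 | be
  20 |  27 | beeddbabe
  21 |  25 | cbbeeddbabe
  22 |  20 | cdaabcbbeeddbabe
  23 |  15 | cdaeecdaabcbbeeddbabe
  24 |   1 | ceaaaaabaabbabcdaeecdaabcbbeeddbabe
  25 |  21 | daabcbbeeddbabe
  26 |  16 | daeecdaabcbbeeddbabe
  27 |  31 | dbabe
  28 |  30 | ddbabe
  29 |  35 | e
  30 |   2 | eaaaaabaabbabcdaeecdaabcbbeeddbabe
  31 |  19 | ecdaabcbbeeddbabe
  32 |   0 | eceaaaaabaabbabcdaeecdaabcbbeeddbabe
  33 |  29 | eddbabe
  34 |  18 | eecdaabcbbeeddbabe
  35 |  28 | eeddbabe

[3, 4, 5, 6, 9, 22, 7, 10, 23, 13, 33, 17, 8, 12, 32, 11, 26, 24, 14, 34, 27, 25, 20, 15, 1, 21, 16, 31, 30, 35, 2, 19, 0, 29, 18, 28]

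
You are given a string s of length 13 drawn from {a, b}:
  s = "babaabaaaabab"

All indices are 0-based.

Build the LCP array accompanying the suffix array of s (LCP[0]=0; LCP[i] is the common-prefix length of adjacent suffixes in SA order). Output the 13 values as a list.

[0, 3, 2, 4, 1, 2, 4, 3, 0, 1, 3, 2, 3]

rank | idx | suffix
   0 |   6 | aaaabab
   1 |   7 | aaabab
   2 |   3 | aabaaaabab
   3 |   8 | aabab
   4 |  11 | ab
   5 |   4 | abaaaabab
   6 |   1 | abaabaaaabab
   7 |   9 | abab
   8 |  12 | b
   9 |   5 | baaaabab
  10 |   2 | baabaaaabab
  11 |  10 | bab
  12 |   0 | babaabaaaabab

SA = [6, 7, 3, 8, 11, 4, 1, 9, 12, 5, 2, 10, 0]
i: (SA[i-1],SA[i]) lcp shared
  1: (6,7) 3 'aaa'
  2: (7,3) 2 'aa'
  3: (3,8) 4 'aaba'
  4: (8,11) 1 'a'
  5: (11,4) 2 'ab'
  6: (4,1) 4 'abaa'
  7: (1,9) 3 'aba'
  8: (9,12) 0 ''
  9: (12,5) 1 'b'
  10: (5,2) 3 'baa'
  11: (2,10) 2 'ba'
  12: (10,0) 3 'bab'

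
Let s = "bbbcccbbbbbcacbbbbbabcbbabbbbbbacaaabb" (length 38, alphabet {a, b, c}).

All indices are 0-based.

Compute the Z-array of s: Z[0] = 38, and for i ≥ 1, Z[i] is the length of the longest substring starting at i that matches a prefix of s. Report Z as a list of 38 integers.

[38, 2, 1, 0, 0, 0, 3, 3, 4, 2, 1, 0, 0, 0, 3, 3, 3, 2, 1, 0, 1, 0, 2, 1, 0, 3, 3, 3, 3, 2, 1, 0, 0, 0, 0, 0, 2, 1]

Z[0]=38
i=1: outside box; Z[1]=2 grow→box=[1,3)
i=2: min(r-i=1, Z[1]=2)=1; Z[2]=1
i=3: outside box; Z[3]=0
i=4: outside box; Z[4]=0
i=5: outside box; Z[5]=0
i=6: outside box; Z[6]=3 grow→box=[6,9)
i=7: min(r-i=2, Z[1]=2)=2; Z[7]=3 grow→box=[7,10)
i=8: min(r-i=2, Z[1]=2)=2; Z[8]=4 grow→box=[8,12)
i=9: min(r-i=3, Z[1]=2)=2; Z[9]=2
i=10: min(r-i=2, Z[2]=1)=1; Z[10]=1
i=11: min(r-i=1, Z[3]=0)=0; Z[11]=0
i=12: outside box; Z[12]=0
i=13: outside box; Z[13]=0
i=14: outside box; Z[14]=3 grow→box=[14,17)
i=15: min(r-i=2, Z[1]=2)=2; Z[15]=3 grow→box=[15,18)
i=16: min(r-i=2, Z[1]=2)=2; Z[16]=3 grow→box=[16,19)
i=17: min(r-i=2, Z[1]=2)=2; Z[17]=2
i=18: min(r-i=1, Z[2]=1)=1; Z[18]=1
i=19: outside box; Z[19]=0
i=20: outside box; Z[20]=1 grow→box=[20,21)
i=21: outside box; Z[21]=0
i=22: outside box; Z[22]=2 grow→box=[22,24)
i=23: min(r-i=1, Z[1]=2)=1; Z[23]=1
i=24: outside box; Z[24]=0
i=25: outside box; Z[25]=3 grow→box=[25,28)
i=26: min(r-i=2, Z[1]=2)=2; Z[26]=3 grow→box=[26,29)
i=27: min(r-i=2, Z[1]=2)=2; Z[27]=3 grow→box=[27,30)
i=28: min(r-i=2, Z[1]=2)=2; Z[28]=3 grow→box=[28,31)
i=29: min(r-i=2, Z[1]=2)=2; Z[29]=2
i=30: min(r-i=1, Z[2]=1)=1; Z[30]=1
i=31: outside box; Z[31]=0
i=32: outside box; Z[32]=0
i=33: outside box; Z[33]=0
i=34: outside box; Z[34]=0
i=35: outside box; Z[35]=0
i=36: outside box; Z[36]=2 grow→box=[36,38)
i=37: min(r-i=1, Z[1]=2)=1; Z[37]=1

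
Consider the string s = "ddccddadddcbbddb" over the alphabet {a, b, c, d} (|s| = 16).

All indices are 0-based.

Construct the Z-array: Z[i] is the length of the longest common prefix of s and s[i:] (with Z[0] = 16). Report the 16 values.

[16, 1, 0, 0, 2, 1, 0, 2, 3, 1, 0, 0, 0, 2, 1, 0]

Z[0]=16
i=1: i≥r, start 0; Z[1]=1 grow→box=[1,2)
i=2: i≥r, start 0; Z[2]=0
i=3: i≥r, start 0; Z[3]=0
i=4: i≥r, start 0; Z[4]=2 grow→box=[4,6)
i=5: min(r-i=1, Z[1]=1)=1; Z[5]=1
i=6: i≥r, start 0; Z[6]=0
i=7: i≥r, start 0; Z[7]=2 grow→box=[7,9)
i=8: min(r-i=1, Z[1]=1)=1; Z[8]=3 grow→box=[8,11)
i=9: min(r-i=2, Z[1]=1)=1; Z[9]=1
i=10: min(r-i=1, Z[2]=0)=0; Z[10]=0
i=11: i≥r, start 0; Z[11]=0
i=12: i≥r, start 0; Z[12]=0
i=13: i≥r, start 0; Z[13]=2 grow→box=[13,15)
i=14: min(r-i=1, Z[1]=1)=1; Z[14]=1
i=15: i≥r, start 0; Z[15]=0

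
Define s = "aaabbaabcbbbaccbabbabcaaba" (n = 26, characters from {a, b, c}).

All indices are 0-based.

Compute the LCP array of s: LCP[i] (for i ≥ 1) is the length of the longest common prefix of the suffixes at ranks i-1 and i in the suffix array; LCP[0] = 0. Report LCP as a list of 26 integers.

[0, 1, 2, 3, 3, 1, 2, 4, 2, 3, 1, 0, 2, 2, 3, 2, 1, 3, 3, 2, 1, 2, 0, 1, 2, 1]

rank | idx | suffix
   0 |  25 | a
   1 |   0 | aaabbaabcbbbaccbabbabcaaba
   2 |  22 | aaba
   3 |   1 | aabbaabcbbbaccbabbabcaaba
   4 |   5 | aabcbbbaccbabbabcaaba
   5 |  23 | aba
   6 |   2 | abbaabcbbbaccbabbabcaaba
   7 |  16 | abbabcaaba
   8 |  19 | abcaaba
   9 |   6 | abcbbbaccbabbabcaaba
  10 |  12 | accbabbabcaaba
  11 |  24 | ba
  12 |   4 | baabcbbbaccbabbabcaaba
  13 |  15 | babbabcaaba
  14 |  18 | babcaaba
  15 |  11 | baccbabbabcaaba
  16 |   3 | bbaabcbbbaccbabbabcaaba
  17 |  17 | bbabcaaba
  18 |  10 | bbaccbabbabcaaba
  19 |   9 | bbbaccbabbabcaaba
  20 |  20 | bcaaba
  21 |   7 | bcbbbaccbabbabcaaba
  22 |  21 | caaba
  23 |  14 | cbabbabcaaba
  24 |   8 | cbbbaccbabbabcaaba
  25 |  13 | ccbabbabcaaba

SA = [25, 0, 22, 1, 5, 23, 2, 16, 19, 6, 12, 24, 4, 15, 18, 11, 3, 17, 10, 9, 20, 7, 21, 14, 8, 13]
[i] adj suffixes → lcp
  [1] 25/0 → 1 ('a')
  [2] 0/22 → 2 ('aa')
  [3] 22/1 → 3 ('aab')
  [4] 1/5 → 3 ('aab')
  [5] 5/23 → 1 ('a')
  [6] 23/2 → 2 ('ab')
  [7] 2/16 → 4 ('abba')
  [8] 16/19 → 2 ('ab')
  [9] 19/6 → 3 ('abc')
  [10] 6/12 → 1 ('a')
  [11] 12/24 → 0 ('')
  [12] 24/4 → 2 ('ba')
  [13] 4/15 → 2 ('ba')
  [14] 15/18 → 3 ('bab')
  [15] 18/11 → 2 ('ba')
  [16] 11/3 → 1 ('b')
  [17] 3/17 → 3 ('bba')
  [18] 17/10 → 3 ('bba')
  [19] 10/9 → 2 ('bb')
  [20] 9/20 → 1 ('b')
  [21] 20/7 → 2 ('bc')
  [22] 7/21 → 0 ('')
  [23] 21/14 → 1 ('c')
  [24] 14/8 → 2 ('cb')
  [25] 8/13 → 1 ('c')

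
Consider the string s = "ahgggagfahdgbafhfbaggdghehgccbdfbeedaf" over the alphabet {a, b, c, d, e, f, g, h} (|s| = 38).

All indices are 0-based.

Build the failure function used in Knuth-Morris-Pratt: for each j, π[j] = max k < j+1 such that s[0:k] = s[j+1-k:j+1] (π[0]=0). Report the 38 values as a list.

[0, 0, 0, 0, 0, 1, 0, 0, 1, 2, 0, 0, 0, 1, 0, 0, 0, 0, 1, 0, 0, 0, 0, 0, 0, 0, 0, 0, 0, 0, 0, 0, 0, 0, 0, 0, 1, 0]

π[0] = 0
j=1 s[j]='h': π[1]=0 (border '')
j=2 s[j]='g': π[2]=0 (border '')
j=3 s[j]='g': π[3]=0 (border '')
j=4 s[j]='g': π[4]=0 (border '')
j=5 s[j]='a': π[5]=1 (border 'a')
j=6 s[j]='g': k: 1→0; π[6]=0 (border '')
j=7 s[j]='f': π[7]=0 (border '')
j=8 s[j]='a': π[8]=1 (border 'a')
j=9 s[j]='h': π[9]=2 (border 'ah')
j=10 s[j]='d': k: 2→0; π[10]=0 (border '')
j=11 s[j]='g': π[11]=0 (border '')
j=12 s[j]='b': π[12]=0 (border '')
j=13 s[j]='a': π[13]=1 (border 'a')
j=14 s[j]='f': k: 1→0; π[14]=0 (border '')
j=15 s[j]='h': π[15]=0 (border '')
j=16 s[j]='f': π[16]=0 (border '')
j=17 s[j]='b': π[17]=0 (border '')
j=18 s[j]='a': π[18]=1 (border 'a')
j=19 s[j]='g': k: 1→0; π[19]=0 (border '')
j=20 s[j]='g': π[20]=0 (border '')
j=21 s[j]='d': π[21]=0 (border '')
j=22 s[j]='g': π[22]=0 (border '')
j=23 s[j]='h': π[23]=0 (border '')
j=24 s[j]='e': π[24]=0 (border '')
j=25 s[j]='h': π[25]=0 (border '')
j=26 s[j]='g': π[26]=0 (border '')
j=27 s[j]='c': π[27]=0 (border '')
j=28 s[j]='c': π[28]=0 (border '')
j=29 s[j]='b': π[29]=0 (border '')
j=30 s[j]='d': π[30]=0 (border '')
j=31 s[j]='f': π[31]=0 (border '')
j=32 s[j]='b': π[32]=0 (border '')
j=33 s[j]='e': π[33]=0 (border '')
j=34 s[j]='e': π[34]=0 (border '')
j=35 s[j]='d': π[35]=0 (border '')
j=36 s[j]='a': π[36]=1 (border 'a')
j=37 s[j]='f': k: 1→0; π[37]=0 (border '')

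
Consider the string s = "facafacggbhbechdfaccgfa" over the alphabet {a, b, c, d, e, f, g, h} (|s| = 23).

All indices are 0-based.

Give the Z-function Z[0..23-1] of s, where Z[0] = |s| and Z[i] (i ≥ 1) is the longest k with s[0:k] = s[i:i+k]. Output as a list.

[23, 0, 0, 0, 3, 0, 0, 0, 0, 0, 0, 0, 0, 0, 0, 0, 3, 0, 0, 0, 0, 2, 0]

Z[0]=23
i=1: outside box; Z[1]=0
i=2: outside box; Z[2]=0
i=3: outside box; Z[3]=0
i=4: outside box; Z[4]=3 extend→box=[4,7)
i=5: min(r-i=2, Z[1]=0)=0; Z[5]=0
i=6: min(r-i=1, Z[2]=0)=0; Z[6]=0
i=7: outside box; Z[7]=0
i=8: outside box; Z[8]=0
i=9: outside box; Z[9]=0
i=10: outside box; Z[10]=0
i=11: outside box; Z[11]=0
i=12: outside box; Z[12]=0
i=13: outside box; Z[13]=0
i=14: outside box; Z[14]=0
i=15: outside box; Z[15]=0
i=16: outside box; Z[16]=3 extend→box=[16,19)
i=17: min(r-i=2, Z[1]=0)=0; Z[17]=0
i=18: min(r-i=1, Z[2]=0)=0; Z[18]=0
i=19: outside box; Z[19]=0
i=20: outside box; Z[20]=0
i=21: outside box; Z[21]=2 extend→box=[21,23)
i=22: min(r-i=1, Z[1]=0)=0; Z[22]=0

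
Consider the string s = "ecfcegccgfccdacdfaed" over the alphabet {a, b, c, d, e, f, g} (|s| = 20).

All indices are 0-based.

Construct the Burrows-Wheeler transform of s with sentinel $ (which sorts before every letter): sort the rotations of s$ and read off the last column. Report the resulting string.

ddffgcafececc$acdgcec

rank  rotation               last
    0  $ecfcegccgfccdacdfaed  d
    1  acdfaed$ecfcegccgfccd  d
    2  aed$ecfcegccgfccdacdf  f
    3  ccdacdfaed$ecfcegccgf  f
    4  ccgfccdacdfaed$ecfceg  g
    5  cdacdfaed$ecfcegccgfc  c
    6  cdfaed$ecfcegccgfccda  a
    7  cegccgfccdacdfaed$ecf  f
    8  cfcegccgfccdacdfaed$e  e
    9  cgfccdacdfaed$ecfcegc  c
   10  d$ecfcegccgfccdacdfae  e
   11  dacdfaed$ecfcegccgfcc  c
   12  dfaed$ecfcegccgfccdac  c
   13  ecfcegccgfccdacdfaed$  $
   14  ed$ecfcegccgfccdacdfa  a
   15  egccgfccdacdfaed$ecfc  c
   16  faed$ecfcegccgfccdacd  d
   17  fccdacdfaed$ecfcegccg  g
   18  fcegccgfccdacdfaed$ec  c
   19  gccgfccdacdfaed$ecfce  e
   20  gfccdacdfaed$ecfcegcc  c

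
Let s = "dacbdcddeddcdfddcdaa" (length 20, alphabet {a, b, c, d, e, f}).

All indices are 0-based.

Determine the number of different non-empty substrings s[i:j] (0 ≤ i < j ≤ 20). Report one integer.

rank→(start, suffix):
  0 → (19, 'a')
  1 → (18, 'aa')
  2 → (1, 'acbdcddeddcdfddcdaa')
  3 → (3, 'bdcddeddcdfddcdaa')
  4 → (2, 'cbdcddeddcdfddcdaa')
  5 → (16, 'cdaa')
  6 → (5, 'cddeddcdfddcdaa')
  7 → (11, 'cdfddcdaa')
  8 → (17, 'daa')
  9 → (0, 'dacbdcddeddcdfddcdaa')
  10 → (15, 'dcdaa')
  11 → (4, 'dcddeddcdfddcdaa')
  12 → (10, 'dcdfddcdaa')
  13 → (14, 'ddcdaa')
  14 → (9, 'ddcdfddcdaa')
  15 → (6, 'ddeddcdfddcdaa')
  16 → (7, 'deddcdfddcdaa')
  17 → (12, 'dfddcdaa')
  18 → (8, 'eddcdfddcdaa')
  19 → (13, 'fddcdaa')

SA = [19, 18, 1, 3, 2, 16, 5, 11, 17, 0, 15, 4, 10, 14, 9, 6, 7, 12, 8, 13]
i: (SA[i-1],SA[i]) lcp shared
  1: (19,18) 1 'a'
  2: (18,1) 1 'a'
  3: (1,3) 0 ''
  4: (3,2) 0 ''
  5: (2,16) 1 'c'
  6: (16,5) 2 'cd'
  7: (5,11) 2 'cd'
  8: (11,17) 0 ''
  9: (17,0) 2 'da'
  10: (0,15) 1 'd'
  11: (15,4) 3 'dcd'
  12: (4,10) 3 'dcd'
  13: (10,14) 1 'd'
  14: (14,9) 4 'ddcd'
  15: (9,6) 2 'dd'
  16: (6,7) 1 'd'
  17: (7,12) 1 'd'
  18: (12,8) 0 ''
  19: (8,13) 0 ''

n(n+1)/2 = 20·21/2 = 210
Σ LCP = 0 + 1 + 1 + 0 + 0 + 1 + 2 + 2 + 0 + 2 + 1 + 3 + 3 + 1 + 4 + 2 + 1 + 1 + 0 + 0 = 25
distinct = 210 − 25 = 185

185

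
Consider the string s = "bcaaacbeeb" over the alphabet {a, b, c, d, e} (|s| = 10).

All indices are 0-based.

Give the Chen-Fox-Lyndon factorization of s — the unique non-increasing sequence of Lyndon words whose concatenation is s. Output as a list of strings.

["bc", "aaacbeeb"]

emit factor 1: 'bc' (i=0, period=2)
emit factor 2: 'aaacbeeb' (i=2, period=8)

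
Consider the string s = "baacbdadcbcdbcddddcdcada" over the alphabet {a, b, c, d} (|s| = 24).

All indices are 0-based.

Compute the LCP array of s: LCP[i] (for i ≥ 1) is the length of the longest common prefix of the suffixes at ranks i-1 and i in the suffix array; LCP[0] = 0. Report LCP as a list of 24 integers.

[0, 1, 1, 1, 2, 0, 1, 3, 1, 0, 1, 2, 1, 2, 2, 0, 2, 1, 1, 2, 2, 1, 2, 3]

sorted suffixes:
  #0 SA[0]=23  'a'
  #1 SA[1]=1  'aacbdadcbcdbcddddcdcada'
  #2 SA[2]=2  'acbdadcbcdbcddddcdcada'
  #3 SA[3]=21  'ada'
  #4 SA[4]=6  'adcbcdbcddddcdcada'
  #5 SA[5]=0  'baacbdadcbcdbcddddcdcada'
  #6 SA[6]=9  'bcdbcddddcdcada'
  #7 SA[7]=12  'bcddddcdcada'
  #8 SA[8]=4  'bdadcbcdbcddddcdcada'
  #9 SA[9]=20  'cada'
  #10 SA[10]=8  'cbcdbcddddcdcada'
  #11 SA[11]=3  'cbdadcbcdbcddddcdcada'
  #12 SA[12]=10  'cdbcddddcdcada'
  #13 SA[13]=18  'cdcada'
  #14 SA[14]=13  'cddddcdcada'
  #15 SA[15]=22  'da'
  #16 SA[16]=5  'dadcbcdbcddddcdcada'
  #17 SA[17]=11  'dbcddddcdcada'
  #18 SA[18]=19  'dcada'
  #19 SA[19]=7  'dcbcdbcddddcdcada'
  #20 SA[20]=17  'dcdcada'
  #21 SA[21]=16  'ddcdcada'
  #22 SA[22]=15  'dddcdcada'
  #23 SA[23]=14  'ddddcdcada'

SA = [23, 1, 2, 21, 6, 0, 9, 12, 4, 20, 8, 3, 10, 18, 13, 22, 5, 11, 19, 7, 17, 16, 15, 14]
rank  pair      lcp
   1  s[23:],s[1:]  1  'a'
   2  s[1:],s[2:]  1  'a'
   3  s[2:],s[21:]  1  'a'
   4  s[21:],s[6:]  2  'ad'
   5  s[6:],s[0:]  0  ''
   6  s[0:],s[9:]  1  'b'
   7  s[9:],s[12:]  3  'bcd'
   8  s[12:],s[4:]  1  'b'
   9  s[4:],s[20:]  0  ''
  10  s[20:],s[8:]  1  'c'
  11  s[8:],s[3:]  2  'cb'
  12  s[3:],s[10:]  1  'c'
  13  s[10:],s[18:]  2  'cd'
  14  s[18:],s[13:]  2  'cd'
  15  s[13:],s[22:]  0  ''
  16  s[22:],s[5:]  2  'da'
  17  s[5:],s[11:]  1  'd'
  18  s[11:],s[19:]  1  'd'
  19  s[19:],s[7:]  2  'dc'
  20  s[7:],s[17:]  2  'dc'
  21  s[17:],s[16:]  1  'd'
  22  s[16:],s[15:]  2  'dd'
  23  s[15:],s[14:]  3  'ddd'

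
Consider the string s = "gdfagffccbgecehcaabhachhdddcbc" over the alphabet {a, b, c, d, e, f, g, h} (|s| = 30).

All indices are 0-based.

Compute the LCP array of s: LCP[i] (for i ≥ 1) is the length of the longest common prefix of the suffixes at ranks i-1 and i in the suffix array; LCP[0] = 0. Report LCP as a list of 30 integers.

[0, 1, 1, 1, 0, 1, 1, 0, 1, 1, 2, 1, 1, 1, 0, 1, 2, 1, 0, 1, 0, 1, 1, 0, 1, 1, 0, 1, 1, 1]

sorted suffixes:
  #0 SA[0]=16  'aabhachhdddcbc'
  #1 SA[1]=17  'abhachhdddcbc'
  #2 SA[2]=20  'achhdddcbc'
  #3 SA[3]=3  'agffccbgecehcaabhachhdddcbc'
  #4 SA[4]=28  'bc'
  #5 SA[5]=9  'bgecehcaabhachhdddcbc'
  #6 SA[6]=18  'bhachhdddcbc'
  #7 SA[7]=29  'c'
  #8 SA[8]=15  'caabhachhdddcbc'
  #9 SA[9]=27  'cbc'
  #10 SA[10]=8  'cbgecehcaabhachhdddcbc'
  #11 SA[11]=7  'ccbgecehcaabhachhdddcbc'
  #12 SA[12]=12  'cehcaabhachhdddcbc'
  #13 SA[13]=21  'chhdddcbc'
  #14 SA[14]=26  'dcbc'
  #15 SA[15]=25  'ddcbc'
  #16 SA[16]=24  'dddcbc'
  #17 SA[17]=1  'dfagffccbgecehcaabhachhdddcbc'
  #18 SA[18]=11  'ecehcaabhachhdddcbc'
  #19 SA[19]=13  'ehcaabhachhdddcbc'
  #20 SA[20]=2  'fagffccbgecehcaabhachhdddcbc'
  #21 SA[21]=6  'fccbgecehcaabhachhdddcbc'
  #22 SA[22]=5  'ffccbgecehcaabhachhdddcbc'
  #23 SA[23]=0  'gdfagffccbgecehcaabhachhdddcbc'
  #24 SA[24]=10  'gecehcaabhachhdddcbc'
  #25 SA[25]=4  'gffccbgecehcaabhachhdddcbc'
  #26 SA[26]=19  'hachhdddcbc'
  #27 SA[27]=14  'hcaabhachhdddcbc'
  #28 SA[28]=23  'hdddcbc'
  #29 SA[29]=22  'hhdddcbc'

SA = [16, 17, 20, 3, 28, 9, 18, 29, 15, 27, 8, 7, 12, 21, 26, 25, 24, 1, 11, 13, 2, 6, 5, 0, 10, 4, 19, 14, 23, 22]
[i] adj suffixes → lcp
  [1] 16/17 → 1 ('a')
  [2] 17/20 → 1 ('a')
  [3] 20/3 → 1 ('a')
  [4] 3/28 → 0 ('')
  [5] 28/9 → 1 ('b')
  [6] 9/18 → 1 ('b')
  [7] 18/29 → 0 ('')
  [8] 29/15 → 1 ('c')
  [9] 15/27 → 1 ('c')
  [10] 27/8 → 2 ('cb')
  [11] 8/7 → 1 ('c')
  [12] 7/12 → 1 ('c')
  [13] 12/21 → 1 ('c')
  [14] 21/26 → 0 ('')
  [15] 26/25 → 1 ('d')
  [16] 25/24 → 2 ('dd')
  [17] 24/1 → 1 ('d')
  [18] 1/11 → 0 ('')
  [19] 11/13 → 1 ('e')
  [20] 13/2 → 0 ('')
  [21] 2/6 → 1 ('f')
  [22] 6/5 → 1 ('f')
  [23] 5/0 → 0 ('')
  [24] 0/10 → 1 ('g')
  [25] 10/4 → 1 ('g')
  [26] 4/19 → 0 ('')
  [27] 19/14 → 1 ('h')
  [28] 14/23 → 1 ('h')
  [29] 23/22 → 1 ('h')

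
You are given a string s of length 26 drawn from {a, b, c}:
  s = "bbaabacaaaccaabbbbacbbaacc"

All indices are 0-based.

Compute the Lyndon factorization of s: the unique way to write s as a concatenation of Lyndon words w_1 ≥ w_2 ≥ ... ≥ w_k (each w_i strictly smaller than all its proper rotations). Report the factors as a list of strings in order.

["b", "b", "aabac", "aaaccaabbbbacbbaacc"]

emit factor 1: 'b' (i=0, period=1)
emit factor 2: 'b' (i=1, period=1)
emit factor 3: 'aabac' (i=2, period=5)
emit factor 4: 'aaaccaabbbbacbbaacc' (i=7, period=19)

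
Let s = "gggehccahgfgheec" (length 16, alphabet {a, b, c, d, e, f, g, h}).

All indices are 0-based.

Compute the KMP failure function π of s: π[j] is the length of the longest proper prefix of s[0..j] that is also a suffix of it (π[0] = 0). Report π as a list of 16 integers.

[0, 1, 2, 0, 0, 0, 0, 0, 0, 1, 0, 1, 0, 0, 0, 0]

π[0] = 0
j=1 s[j]='g': π[1]=1 (border 'g')
j=2 s[j]='g': π[2]=2 (border 'gg')
j=3 s[j]='e': k: 2→1→0; π[3]=0 (border '')
j=4 s[j]='h': π[4]=0 (border '')
j=5 s[j]='c': π[5]=0 (border '')
j=6 s[j]='c': π[6]=0 (border '')
j=7 s[j]='a': π[7]=0 (border '')
j=8 s[j]='h': π[8]=0 (border '')
j=9 s[j]='g': π[9]=1 (border 'g')
j=10 s[j]='f': k: 1→0; π[10]=0 (border '')
j=11 s[j]='g': π[11]=1 (border 'g')
j=12 s[j]='h': k: 1→0; π[12]=0 (border '')
j=13 s[j]='e': π[13]=0 (border '')
j=14 s[j]='e': π[14]=0 (border '')
j=15 s[j]='c': π[15]=0 (border '')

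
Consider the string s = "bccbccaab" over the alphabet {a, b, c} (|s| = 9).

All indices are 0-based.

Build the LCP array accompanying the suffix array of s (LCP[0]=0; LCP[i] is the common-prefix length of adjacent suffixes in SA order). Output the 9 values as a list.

rank→(start, suffix):
  0 → (6, 'aab')
  1 → (7, 'ab')
  2 → (8, 'b')
  3 → (3, 'bccaab')
  4 → (0, 'bccbccaab')
  5 → (5, 'caab')
  6 → (2, 'cbccaab')
  7 → (4, 'ccaab')
  8 → (1, 'ccbccaab')

SA = [6, 7, 8, 3, 0, 5, 2, 4, 1]
[i] adj suffixes → lcp
  [1] 6/7 → 1 ('a')
  [2] 7/8 → 0 ('')
  [3] 8/3 → 1 ('b')
  [4] 3/0 → 3 ('bcc')
  [5] 0/5 → 0 ('')
  [6] 5/2 → 1 ('c')
  [7] 2/4 → 1 ('c')
  [8] 4/1 → 2 ('cc')

[0, 1, 0, 1, 3, 0, 1, 1, 2]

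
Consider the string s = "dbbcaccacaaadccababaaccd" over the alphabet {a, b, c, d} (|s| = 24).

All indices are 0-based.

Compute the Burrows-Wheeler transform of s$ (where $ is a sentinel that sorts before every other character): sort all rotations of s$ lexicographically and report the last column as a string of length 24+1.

dcbabcccaaaadbaccbdaacc$a

rank  rotation                   last
    0  $dbbcaccacaaadccababaaccd  d
    1  aaadccababaaccd$dbbcaccac  c
    2  aaccd$dbbcaccacaaadccabab  b
    3  aadccababaaccd$dbbcaccaca  a
    4  abaaccd$dbbcaccacaaadccab  b
    5  ababaaccd$dbbcaccacaaadcc  c
    6  acaaadccababaaccd$dbbcacc  c
    7  accacaaadccababaaccd$dbbc  c
    8  accd$dbbcaccacaaadccababa  a
    9  adccababaaccd$dbbcaccacaa  a
   10  baaccd$dbbcaccacaaadccaba  a
   11  babaaccd$dbbcaccacaaadcca  a
   12  bbcaccacaaadccababaaccd$d  d
   13  bcaccacaaadccababaaccd$db  b
   14  caaadccababaaccd$dbbcacca  a
   15  cababaaccd$dbbcaccacaaadc  c
   16  cacaaadccababaaccd$dbbcac  c
   17  caccacaaadccababaaccd$dbb  b
   18  ccababaaccd$dbbcaccacaaad  d
   19  ccacaaadccababaaccd$dbbca  a
   20  ccd$dbbcaccacaaadccababaa  a
   21  cd$dbbcaccacaaadccababaac  c
   22  d$dbbcaccacaaadccababaacc  c
   23  dbbcaccacaaadccababaaccd$  $
   24  dccababaaccd$dbbcaccacaaa  a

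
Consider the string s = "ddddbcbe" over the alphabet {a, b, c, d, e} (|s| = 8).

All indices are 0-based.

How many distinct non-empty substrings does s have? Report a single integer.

29

sorted suffixes:
  #0 SA[0]=4  'bcbe'
  #1 SA[1]=6  'be'
  #2 SA[2]=5  'cbe'
  #3 SA[3]=3  'dbcbe'
  #4 SA[4]=2  'ddbcbe'
  #5 SA[5]=1  'dddbcbe'
  #6 SA[6]=0  'ddddbcbe'
  #7 SA[7]=7  'e'

SA = [4, 6, 5, 3, 2, 1, 0, 7]
i: (SA[i-1],SA[i]) lcp shared
  1: (4,6) 1 'b'
  2: (6,5) 0 ''
  3: (5,3) 0 ''
  4: (3,2) 1 'd'
  5: (2,1) 2 'dd'
  6: (1,0) 3 'ddd'
  7: (0,7) 0 ''

n(n+1)/2 = 8·9/2 = 36
Σ LCP = 0 + 1 + 0 + 0 + 1 + 2 + 3 + 0 = 7
distinct = 36 − 7 = 29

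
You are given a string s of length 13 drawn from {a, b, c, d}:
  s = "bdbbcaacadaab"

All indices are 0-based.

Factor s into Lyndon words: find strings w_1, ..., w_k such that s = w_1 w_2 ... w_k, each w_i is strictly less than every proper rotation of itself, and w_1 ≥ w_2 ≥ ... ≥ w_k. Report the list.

emit factor 1: 'bd' (i=0, period=2)
emit factor 2: 'bbc' (i=2, period=3)
emit factor 3: 'aacad' (i=5, period=5)
emit factor 4: 'aab' (i=10, period=3)

["bd", "bbc", "aacad", "aab"]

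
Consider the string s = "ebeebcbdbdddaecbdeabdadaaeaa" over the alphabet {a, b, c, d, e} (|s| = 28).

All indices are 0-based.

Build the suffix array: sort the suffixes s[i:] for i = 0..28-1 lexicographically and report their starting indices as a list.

[27, 26, 23, 18, 21, 24, 12, 4, 19, 6, 8, 15, 1, 5, 14, 22, 20, 11, 7, 10, 9, 16, 25, 17, 3, 0, 13, 2]

rank→(start, suffix):
  0 → (27, 'a')
  1 → (26, 'aa')
  2 → (23, 'aaeaa')
  3 → (18, 'abdadaaeaa')
  4 → (21, 'adaaeaa')
  5 → (24, 'aeaa')
  6 → (12, 'aecbdeabdadaaeaa')
  7 → (4, 'bcbdbdddaecbdeabdadaaeaa')
  8 → (19, 'bdadaaeaa')
  9 → (6, 'bdbdddaecbdeabdadaaeaa')
  10 → (8, 'bdddaecbdeabdadaaeaa')
  11 → (15, 'bdeabdadaaeaa')
  12 → (1, 'beebcbdbdddaecbdeabdadaaeaa')
  13 → (5, 'cbdbdddaecbdeabdadaaeaa')
  14 → (14, 'cbdeabdadaaeaa')
  15 → (22, 'daaeaa')
  16 → (20, 'dadaaeaa')
  17 → (11, 'daecbdeabdadaaeaa')
  18 → (7, 'dbdddaecbdeabdadaaeaa')
  19 → (10, 'ddaecbdeabdadaaeaa')
  20 → (9, 'dddaecbdeabdadaaeaa')
  21 → (16, 'deabdadaaeaa')
  22 → (25, 'eaa')
  23 → (17, 'eabdadaaeaa')
  24 → (3, 'ebcbdbdddaecbdeabdadaaeaa')
  25 → (0, 'ebeebcbdbdddaecbdeabdadaaeaa')
  26 → (13, 'ecbdeabdadaaeaa')
  27 → (2, 'eebcbdbdddaecbdeabdadaaeaa')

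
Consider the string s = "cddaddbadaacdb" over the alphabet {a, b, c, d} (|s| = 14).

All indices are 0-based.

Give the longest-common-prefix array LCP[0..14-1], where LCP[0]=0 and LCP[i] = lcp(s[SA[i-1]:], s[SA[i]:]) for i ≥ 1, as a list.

sorted suffixes:
  #0 SA[0]=9  'aacdb'
  #1 SA[1]=10  'acdb'
  #2 SA[2]=7  'adaacdb'
  #3 SA[3]=3  'addbadaacdb'
  #4 SA[4]=13  'b'
  #5 SA[5]=6  'badaacdb'
  #6 SA[6]=11  'cdb'
  #7 SA[7]=0  'cddaddbadaacdb'
  #8 SA[8]=8  'daacdb'
  #9 SA[9]=2  'daddbadaacdb'
  #10 SA[10]=12  'db'
  #11 SA[11]=5  'dbadaacdb'
  #12 SA[12]=1  'ddaddbadaacdb'
  #13 SA[13]=4  'ddbadaacdb'

SA = [9, 10, 7, 3, 13, 6, 11, 0, 8, 2, 12, 5, 1, 4]
i: (SA[i-1],SA[i]) lcp shared
  1: (9,10) 1 'a'
  2: (10,7) 1 'a'
  3: (7,3) 2 'ad'
  4: (3,13) 0 ''
  5: (13,6) 1 'b'
  6: (6,11) 0 ''
  7: (11,0) 2 'cd'
  8: (0,8) 0 ''
  9: (8,2) 2 'da'
  10: (2,12) 1 'd'
  11: (12,5) 2 'db'
  12: (5,1) 1 'd'
  13: (1,4) 2 'dd'

[0, 1, 1, 2, 0, 1, 0, 2, 0, 2, 1, 2, 1, 2]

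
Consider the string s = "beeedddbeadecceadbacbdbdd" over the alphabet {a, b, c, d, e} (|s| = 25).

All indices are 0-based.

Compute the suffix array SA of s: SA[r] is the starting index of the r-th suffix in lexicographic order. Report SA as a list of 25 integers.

[18, 15, 9, 17, 20, 22, 7, 0, 19, 12, 13, 24, 16, 21, 6, 23, 5, 4, 10, 14, 8, 11, 3, 2, 1]

sorted suffixes:
  #0 SA[0]=18  'acbdbdd'
  #1 SA[1]=15  'adbacbdbdd'
  #2 SA[2]=9  'adecceadbacbdbdd'
  #3 SA[3]=17  'bacbdbdd'
  #4 SA[4]=20  'bdbdd'
  #5 SA[5]=22  'bdd'
  #6 SA[6]=7  'beadecceadbacbdbdd'
  #7 SA[7]=0  'beeedddbeadecceadbacbdbdd'
  #8 SA[8]=19  'cbdbdd'
  #9 SA[9]=12  'cceadbacbdbdd'
  #10 SA[10]=13  'ceadbacbdbdd'
  #11 SA[11]=24  'd'
  #12 SA[12]=16  'dbacbdbdd'
  #13 SA[13]=21  'dbdd'
  #14 SA[14]=6  'dbeadecceadbacbdbdd'
  #15 SA[15]=23  'dd'
  #16 SA[16]=5  'ddbeadecceadbacbdbdd'
  #17 SA[17]=4  'dddbeadecceadbacbdbdd'
  #18 SA[18]=10  'decceadbacbdbdd'
  #19 SA[19]=14  'eadbacbdbdd'
  #20 SA[20]=8  'eadecceadbacbdbdd'
  #21 SA[21]=11  'ecceadbacbdbdd'
  #22 SA[22]=3  'edddbeadecceadbacbdbdd'
  #23 SA[23]=2  'eedddbeadecceadbacbdbdd'
  #24 SA[24]=1  'eeedddbeadecceadbacbdbdd'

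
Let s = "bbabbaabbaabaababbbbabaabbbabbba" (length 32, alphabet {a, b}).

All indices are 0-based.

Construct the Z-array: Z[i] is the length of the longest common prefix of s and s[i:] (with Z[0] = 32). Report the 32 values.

[32, 1, 0, 3, 1, 0, 0, 3, 1, 0, 0, 1, 0, 0, 1, 0, 2, 2, 4, 1, 0, 1, 0, 0, 2, 5, 1, 0, 2, 3, 1, 0]

Z[0]=32
i=1: outside box; Z[1]=1 scan→box=[1,2)
i=2: outside box; Z[2]=0
i=3: outside box; Z[3]=3 scan→box=[3,6)
i=4: min(r-i=2, Z[1]=1)=1; Z[4]=1
i=5: min(r-i=1, Z[2]=0)=0; Z[5]=0
i=6: outside box; Z[6]=0
i=7: outside box; Z[7]=3 scan→box=[7,10)
i=8: min(r-i=2, Z[1]=1)=1; Z[8]=1
i=9: min(r-i=1, Z[2]=0)=0; Z[9]=0
i=10: outside box; Z[10]=0
i=11: outside box; Z[11]=1 scan→box=[11,12)
i=12: outside box; Z[12]=0
i=13: outside box; Z[13]=0
i=14: outside box; Z[14]=1 scan→box=[14,15)
i=15: outside box; Z[15]=0
i=16: outside box; Z[16]=2 scan→box=[16,18)
i=17: min(r-i=1, Z[1]=1)=1; Z[17]=2 scan→box=[17,19)
i=18: min(r-i=1, Z[1]=1)=1; Z[18]=4 scan→box=[18,22)
i=19: min(r-i=3, Z[1]=1)=1; Z[19]=1
i=20: min(r-i=2, Z[2]=0)=0; Z[20]=0
i=21: min(r-i=1, Z[3]=3)=1; Z[21]=1
i=22: outside box; Z[22]=0
i=23: outside box; Z[23]=0
i=24: outside box; Z[24]=2 scan→box=[24,26)
i=25: min(r-i=1, Z[1]=1)=1; Z[25]=5 scan→box=[25,30)
i=26: min(r-i=4, Z[1]=1)=1; Z[26]=1
i=27: min(r-i=3, Z[2]=0)=0; Z[27]=0
i=28: min(r-i=2, Z[3]=3)=2; Z[28]=2
i=29: min(r-i=1, Z[4]=1)=1; Z[29]=3 scan→box=[29,32)
i=30: min(r-i=2, Z[1]=1)=1; Z[30]=1
i=31: min(r-i=1, Z[2]=0)=0; Z[31]=0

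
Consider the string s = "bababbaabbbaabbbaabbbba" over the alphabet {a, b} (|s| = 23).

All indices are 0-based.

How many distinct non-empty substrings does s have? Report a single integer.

177

sorted suffixes:
  #0 SA[0]=22  'a'
  #1 SA[1]=6  'aabbbaabbbaabbbba'
  #2 SA[2]=11  'aabbbaabbbba'
  #3 SA[3]=16  'aabbbba'
  #4 SA[4]=1  'ababbaabbbaabbbaabbbba'
  #5 SA[5]=3  'abbaabbbaabbbaabbbba'
  #6 SA[6]=7  'abbbaabbbaabbbba'
  #7 SA[7]=12  'abbbaabbbba'
  #8 SA[8]=17  'abbbba'
  #9 SA[9]=21  'ba'
  #10 SA[10]=5  'baabbbaabbbaabbbba'
  #11 SA[11]=10  'baabbbaabbbba'
  #12 SA[12]=15  'baabbbba'
  #13 SA[13]=0  'bababbaabbbaabbbaabbbba'
  #14 SA[14]=2  'babbaabbbaabbbaabbbba'
  #15 SA[15]=20  'bba'
  #16 SA[16]=4  'bbaabbbaabbbaabbbba'
  #17 SA[17]=9  'bbaabbbaabbbba'
  #18 SA[18]=14  'bbaabbbba'
  #19 SA[19]=19  'bbba'
  #20 SA[20]=8  'bbbaabbbaabbbba'
  #21 SA[21]=13  'bbbaabbbba'
  #22 SA[22]=18  'bbbba'

SA = [22, 6, 11, 16, 1, 3, 7, 12, 17, 21, 5, 10, 15, 0, 2, 20, 4, 9, 14, 19, 8, 13, 18]
[i] adj suffixes → lcp
  [1] 22/6 → 1 ('a')
  [2] 6/11 → 10 ('aabbbaabbb')
  [3] 11/16 → 5 ('aabbb')
  [4] 16/1 → 1 ('a')
  [5] 1/3 → 2 ('ab')
  [6] 3/7 → 3 ('abb')
  [7] 7/12 → 9 ('abbbaabbb')
  [8] 12/17 → 4 ('abbb')
  [9] 17/21 → 0 ('')
  [10] 21/5 → 2 ('ba')
  [11] 5/10 → 11 ('baabbbaabbb')
  [12] 10/15 → 6 ('baabbb')
  [13] 15/0 → 2 ('ba')
  [14] 0/2 → 3 ('bab')
  [15] 2/20 → 1 ('b')
  [16] 20/4 → 3 ('bba')
  [17] 4/9 → 12 ('bbaabbbaabbb')
  [18] 9/14 → 7 ('bbaabbb')
  [19] 14/19 → 2 ('bb')
  [20] 19/8 → 4 ('bbba')
  [21] 8/13 → 8 ('bbbaabbb')
  [22] 13/18 → 3 ('bbb')

n(n+1)/2 = 23·24/2 = 276
Σ LCP = 0 + 1 + 10 + 5 + 1 + 2 + 3 + 9 + 4 + 0 + 2 + 11 + 6 + 2 + 3 + 1 + 3 + 12 + 7 + 2 + 4 + 8 + 3 = 99
distinct = 276 − 99 = 177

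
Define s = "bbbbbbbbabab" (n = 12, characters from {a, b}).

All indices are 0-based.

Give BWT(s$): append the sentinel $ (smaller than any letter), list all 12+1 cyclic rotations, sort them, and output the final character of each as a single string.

rank  rotation       last
    0  $bbbbbbbbabab  b
    1  ab$bbbbbbbbab  b
    2  abab$bbbbbbbb  b
    3  b$bbbbbbbbaba  a
    4  bab$bbbbbbbba  a
    5  babab$bbbbbbb  b
    6  bbabab$bbbbbb  b
    7  bbbabab$bbbbb  b
    8  bbbbabab$bbbb  b
    9  bbbbbabab$bbb  b
   10  bbbbbbabab$bb  b
   11  bbbbbbbabab$b  b
   12  bbbbbbbbabab$  $

bbbaabbbbbbb$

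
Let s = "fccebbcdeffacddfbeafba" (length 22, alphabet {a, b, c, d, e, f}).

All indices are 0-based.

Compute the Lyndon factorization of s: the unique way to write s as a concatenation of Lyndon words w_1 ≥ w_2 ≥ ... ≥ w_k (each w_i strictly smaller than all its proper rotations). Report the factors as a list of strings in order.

["f", "cce", "bbcdeff", "acddfbeafb", "a"]

emit factor 1: 'f' (i=0, period=1)
emit factor 2: 'cce' (i=1, period=3)
emit factor 3: 'bbcdeff' (i=4, period=7)
emit factor 4: 'acddfbeafb' (i=11, period=10)
emit factor 5: 'a' (i=21, period=1)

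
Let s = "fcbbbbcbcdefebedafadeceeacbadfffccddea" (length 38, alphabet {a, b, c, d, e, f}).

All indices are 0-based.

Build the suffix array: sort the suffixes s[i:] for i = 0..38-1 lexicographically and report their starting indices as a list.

rank→(start, suffix):
  0 → (37, 'a')
  1 → (24, 'acbadfffccddea')
  2 → (18, 'adeceeacbadfffccddea')
  3 → (27, 'adfffccddea')
  4 → (16, 'afadeceeacbadfffccddea')
  5 → (26, 'badfffccddea')
  6 → (2, 'bbbbcbcdefebedafadeceeacbadfffccddea')
  7 → (3, 'bbbcbcdefebedafadeceeacbadfffccddea')
  8 → (4, 'bbcbcdefebedafadeceeacbadfffccddea')
  9 → (5, 'bcbcdefebedafadeceeacbadfffccddea')
  10 → (7, 'bcdefebedafadeceeacbadfffccddea')
  11 → (13, 'bedafadeceeacbadfffccddea')
  12 → (25, 'cbadfffccddea')
  13 → (1, 'cbbbbcbcdefebedafadeceeacbadfffccddea')
  14 → (6, 'cbcdefebedafadeceeacbadfffccddea')
  15 → (32, 'ccddea')
  16 → (33, 'cddea')
  17 → (8, 'cdefebedafadeceeacbadfffccddea')
  18 → (21, 'ceeacbadfffccddea')
  19 → (15, 'dafadeceeacbadfffccddea')
  20 → (34, 'ddea')
  21 → (35, 'dea')
  22 → (19, 'deceeacbadfffccddea')
  23 → (9, 'defebedafadeceeacbadfffccddea')
  24 → (28, 'dfffccddea')
  25 → (36, 'ea')
  26 → (23, 'eacbadfffccddea')
  27 → (12, 'ebedafadeceeacbadfffccddea')
  28 → (20, 'eceeacbadfffccddea')
  29 → (14, 'edafadeceeacbadfffccddea')
  30 → (22, 'eeacbadfffccddea')
  31 → (10, 'efebedafadeceeacbadfffccddea')
  32 → (17, 'fadeceeacbadfffccddea')
  33 → (0, 'fcbbbbcbcdefebedafadeceeacbadfffccddea')
  34 → (31, 'fccddea')
  35 → (11, 'febedafadeceeacbadfffccddea')
  36 → (30, 'ffccddea')
  37 → (29, 'fffccddea')

[37, 24, 18, 27, 16, 26, 2, 3, 4, 5, 7, 13, 25, 1, 6, 32, 33, 8, 21, 15, 34, 35, 19, 9, 28, 36, 23, 12, 20, 14, 22, 10, 17, 0, 31, 11, 30, 29]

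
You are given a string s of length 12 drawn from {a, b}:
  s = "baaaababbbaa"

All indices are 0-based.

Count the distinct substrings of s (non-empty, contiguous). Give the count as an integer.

59

rank | idx | suffix
   0 |  11 | a
   1 |  10 | aa
   2 |   1 | aaaababbbaa
   3 |   2 | aaababbbaa
   4 |   3 | aababbbaa
   5 |   4 | ababbbaa
   6 |   6 | abbbaa
   7 |   9 | baa
   8 |   0 | baaaababbbaa
   9 |   5 | babbbaa
  10 |   8 | bbaa
  11 |   7 | bbbaa

SA = [11, 10, 1, 2, 3, 4, 6, 9, 0, 5, 8, 7]
i: (SA[i-1],SA[i]) lcp shared
  1: (11,10) 1 'a'
  2: (10,1) 2 'aa'
  3: (1,2) 3 'aaa'
  4: (2,3) 2 'aa'
  5: (3,4) 1 'a'
  6: (4,6) 2 'ab'
  7: (6,9) 0 ''
  8: (9,0) 3 'baa'
  9: (0,5) 2 'ba'
  10: (5,8) 1 'b'
  11: (8,7) 2 'bb'

n(n+1)/2 = 12·13/2 = 78
Σ LCP = 0 + 1 + 2 + 3 + 2 + 1 + 2 + 0 + 3 + 2 + 1 + 2 = 19
distinct = 78 − 19 = 59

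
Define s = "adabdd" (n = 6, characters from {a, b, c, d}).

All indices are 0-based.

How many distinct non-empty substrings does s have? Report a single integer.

rank | idx | suffix
   0 |   2 | abdd
   1 |   0 | adabdd
   2 |   3 | bdd
   3 |   5 | d
   4 |   1 | dabdd
   5 |   4 | dd

SA = [2, 0, 3, 5, 1, 4]
i: (SA[i-1],SA[i]) lcp shared
  1: (2,0) 1 'a'
  2: (0,3) 0 ''
  3: (3,5) 0 ''
  4: (5,1) 1 'd'
  5: (1,4) 1 'd'

n(n+1)/2 = 6·7/2 = 21
Σ LCP = 0 + 1 + 0 + 0 + 1 + 1 = 3
distinct = 21 − 3 = 18

18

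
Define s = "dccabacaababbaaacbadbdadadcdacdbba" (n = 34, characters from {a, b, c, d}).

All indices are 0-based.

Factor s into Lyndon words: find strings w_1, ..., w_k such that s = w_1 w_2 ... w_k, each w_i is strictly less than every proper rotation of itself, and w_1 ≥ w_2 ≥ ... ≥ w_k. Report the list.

["d", "c", "c", "abac", "aababb", "aaacbadbdadadcdacdbb", "a"]

emit factor 1: 'd' (i=0, period=1)
emit factor 2: 'c' (i=1, period=1)
emit factor 3: 'c' (i=2, period=1)
emit factor 4: 'abac' (i=3, period=4)
emit factor 5: 'aababb' (i=7, period=6)
emit factor 6: 'aaacbadbdadadcdacdbb' (i=13, period=20)
emit factor 7: 'a' (i=33, period=1)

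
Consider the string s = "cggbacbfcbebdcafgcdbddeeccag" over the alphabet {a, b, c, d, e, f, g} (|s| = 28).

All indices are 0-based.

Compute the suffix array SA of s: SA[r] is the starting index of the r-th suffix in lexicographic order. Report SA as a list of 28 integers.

sorted suffixes:
  #0 SA[0]=4  'acbfcbebdcafgcdbddeeccag'
  #1 SA[1]=14  'afgcdbddeeccag'
  #2 SA[2]=26  'ag'
  #3 SA[3]=3  'bacbfcbebdcafgcdbddeeccag'
  #4 SA[4]=11  'bdcafgcdbddeeccag'
  #5 SA[5]=19  'bddeeccag'
  #6 SA[6]=9  'bebdcafgcdbddeeccag'
  #7 SA[7]=6  'bfcbebdcafgcdbddeeccag'
  #8 SA[8]=13  'cafgcdbddeeccag'
  #9 SA[9]=25  'cag'
  #10 SA[10]=8  'cbebdcafgcdbddeeccag'
  #11 SA[11]=5  'cbfcbebdcafgcdbddeeccag'
  #12 SA[12]=24  'ccag'
  #13 SA[13]=17  'cdbddeeccag'
  #14 SA[14]=0  'cggbacbfcbebdcafgcdbddeeccag'
  #15 SA[15]=18  'dbddeeccag'
  #16 SA[16]=12  'dcafgcdbddeeccag'
  #17 SA[17]=20  'ddeeccag'
  #18 SA[18]=21  'deeccag'
  #19 SA[19]=10  'ebdcafgcdbddeeccag'
  #20 SA[20]=23  'eccag'
  #21 SA[21]=22  'eeccag'
  #22 SA[22]=7  'fcbebdcafgcdbddeeccag'
  #23 SA[23]=15  'fgcdbddeeccag'
  #24 SA[24]=27  'g'
  #25 SA[25]=2  'gbacbfcbebdcafgcdbddeeccag'
  #26 SA[26]=16  'gcdbddeeccag'
  #27 SA[27]=1  'ggbacbfcbebdcafgcdbddeeccag'

[4, 14, 26, 3, 11, 19, 9, 6, 13, 25, 8, 5, 24, 17, 0, 18, 12, 20, 21, 10, 23, 22, 7, 15, 27, 2, 16, 1]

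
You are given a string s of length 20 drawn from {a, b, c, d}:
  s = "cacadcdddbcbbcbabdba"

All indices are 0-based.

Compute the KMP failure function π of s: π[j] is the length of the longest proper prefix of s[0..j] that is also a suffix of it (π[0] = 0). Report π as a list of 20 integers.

π[0] = 0
j=1 s[j]='a': π[1]=0 (border '')
j=2 s[j]='c': π[2]=1 (border 'c')
j=3 s[j]='a': π[3]=2 (border 'ca')
j=4 s[j]='d': k: 2→0; π[4]=0 (border '')
j=5 s[j]='c': π[5]=1 (border 'c')
j=6 s[j]='d': k: 1→0; π[6]=0 (border '')
j=7 s[j]='d': π[7]=0 (border '')
j=8 s[j]='d': π[8]=0 (border '')
j=9 s[j]='b': π[9]=0 (border '')
j=10 s[j]='c': π[10]=1 (border 'c')
j=11 s[j]='b': k: 1→0; π[11]=0 (border '')
j=12 s[j]='b': π[12]=0 (border '')
j=13 s[j]='c': π[13]=1 (border 'c')
j=14 s[j]='b': k: 1→0; π[14]=0 (border '')
j=15 s[j]='a': π[15]=0 (border '')
j=16 s[j]='b': π[16]=0 (border '')
j=17 s[j]='d': π[17]=0 (border '')
j=18 s[j]='b': π[18]=0 (border '')
j=19 s[j]='a': π[19]=0 (border '')

[0, 0, 1, 2, 0, 1, 0, 0, 0, 0, 1, 0, 0, 1, 0, 0, 0, 0, 0, 0]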